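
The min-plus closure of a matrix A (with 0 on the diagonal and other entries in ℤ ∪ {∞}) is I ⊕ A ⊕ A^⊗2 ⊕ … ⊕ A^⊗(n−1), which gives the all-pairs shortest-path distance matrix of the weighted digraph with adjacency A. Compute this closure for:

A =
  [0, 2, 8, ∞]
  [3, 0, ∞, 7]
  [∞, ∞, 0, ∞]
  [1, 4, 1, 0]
Closure =
  [0, 2, 8, 9]
  [3, 0, 8, 7]
  [∞, ∞, 0, ∞]
  [1, 3, 1, 0]

This is the Floyd-Warshall all-pairs shortest-path computation. For each intermediate vertex k = 0, 1, …, 3, update dist[i][j] ← min(dist[i][j], dist[i][k] + dist[k][j]). The final matrix gives, for each (i, j), the minimum total weight of any directed path from i to j (possibly empty when i = j).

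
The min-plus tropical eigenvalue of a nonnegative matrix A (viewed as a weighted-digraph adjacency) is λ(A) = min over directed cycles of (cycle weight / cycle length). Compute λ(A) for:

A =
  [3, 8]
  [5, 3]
λ(A) = 3

Enumerate directed cycles and compute their means (weight / length). Sample:
  cycle 0 → 0: weight = 3, length = 1, mean = 3/1 ≈ 3.000
  cycle 1 → 1: weight = 3, length = 1, mean = 3/1 ≈ 3.000
  cycle 0 → 1 → 0: weight = 13, length = 2, mean = 13/2 ≈ 6.500
  cycle 1 → 0 → 1: weight = 13, length = 2, mean = 13/2 ≈ 6.500
Minimum mean = 3.000, attained e.g. along the cycle 0 → 0 with weight 3 and length 1. So λ(A) = 3/1 = 3.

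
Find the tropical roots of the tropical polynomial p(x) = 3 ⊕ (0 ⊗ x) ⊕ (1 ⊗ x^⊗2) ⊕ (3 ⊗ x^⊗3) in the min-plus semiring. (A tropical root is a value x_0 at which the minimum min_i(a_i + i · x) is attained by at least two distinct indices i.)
Roots: {-2, -1, 3}

Each tropical root is a break point of the lower envelope of the lines y = a_i + i · x (there are 4 lines, with slopes 0, 1, ..., 3). Only the lines that attain the minimum somewhere contribute to roots; other lines are dominated. Here the surviving (envelope) indices are i = 3, i = 2, i = 1, i = 0.
Intersections between consecutive envelope lines give the roots: for adjacent envelope indices i < j the intersection is x = (a_i − a_j) / (j − i). Reading off the sorted break points: {-2, -1, 3}.
Verification: at each break x_0, at least two indices attain the minimum of min_i(a_i + i · x_0).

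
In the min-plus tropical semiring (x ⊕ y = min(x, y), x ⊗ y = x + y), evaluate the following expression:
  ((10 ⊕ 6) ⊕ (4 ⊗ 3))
((10 ⊕ 6) ⊕ (4 ⊗ 3)) = 6

Expand innermost to outermost. Recall ⊕ takes the minimum of its arguments and ⊗ takes their sum. Working out the expression ((10 ⊕ 6) ⊕ (4 ⊗ 3)) gives 6.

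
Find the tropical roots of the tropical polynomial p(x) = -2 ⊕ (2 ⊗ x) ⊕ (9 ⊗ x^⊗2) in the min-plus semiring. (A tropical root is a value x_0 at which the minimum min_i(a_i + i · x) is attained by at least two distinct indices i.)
Roots: {-7, -4}

Each tropical root is a break point of the lower envelope of the lines y = a_i + i · x (there are 3 lines, with slopes 0, 1, ..., 2). Only the lines that attain the minimum somewhere contribute to roots; other lines are dominated. Here the surviving (envelope) indices are i = 2, i = 1, i = 0.
Intersections between consecutive envelope lines give the roots: for adjacent envelope indices i < j the intersection is x = (a_i − a_j) / (j − i). Reading off the sorted break points: {-7, -4}.
Verification: at each break x_0, at least two indices attain the minimum of min_i(a_i + i · x_0).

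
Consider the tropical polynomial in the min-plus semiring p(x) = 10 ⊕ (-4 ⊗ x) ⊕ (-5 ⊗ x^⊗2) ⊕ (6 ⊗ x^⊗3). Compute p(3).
p(3) = -1

A tropical monomial a ⊗ x^⊗i evaluates to a + i · x. Evaluating each term at x = 3:
  Term 0 contributes 10 + 0 · 3 = 10
  Term 1 contributes -4 + 1 · 3 = -1
  Term 2 contributes -5 + 2 · 3 = 1
  Term 3 contributes 6 + 3 · 3 = 15
p(3) = ⊕ of these = min[10, -1, 1, 15] = -1.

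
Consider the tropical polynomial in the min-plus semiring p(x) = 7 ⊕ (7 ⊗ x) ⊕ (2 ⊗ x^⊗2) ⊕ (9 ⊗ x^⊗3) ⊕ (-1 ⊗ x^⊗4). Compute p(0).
p(0) = -1

A tropical monomial a ⊗ x^⊗i evaluates to a + i · x. Evaluating each term at x = 0:
  Term 0 contributes 7 + 0 · 0 = 7
  Term 1 contributes 7 + 1 · 0 = 7
  Term 2 contributes 2 + 2 · 0 = 2
  Term 3 contributes 9 + 3 · 0 = 9
  Term 4 contributes -1 + 4 · 0 = -1
p(0) = ⊕ of these = min[7, 7, 2, 9, -1] = -1.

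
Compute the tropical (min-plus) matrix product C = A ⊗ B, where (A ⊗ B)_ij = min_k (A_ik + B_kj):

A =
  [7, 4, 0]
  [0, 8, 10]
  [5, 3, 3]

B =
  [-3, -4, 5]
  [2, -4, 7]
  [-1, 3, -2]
A ⊗ B =
  [-1, 0, -2]
  [-3, -4, 5]
  [2, -1, 1]

Apply the min-plus product entry-by-entry:
  C[0][0] = min over k of (A[0][0] + B[0][0] = 7 + -3 = 4, A[0][1] + B[1][0] = 4 + 2 = 6, A[0][2] + B[2][0] = 0 + -1 = -1) = -1 (attained at k = 2)
  C[0][1] = min over k of (A[0][0] + B[0][1] = 7 + -4 = 3, A[0][1] + B[1][1] = 4 + -4 = 0, A[0][2] + B[2][1] = 0 + 3 = 3) = 0 (attained at k = 1)
  C[0][2] = min over k of (A[0][0] + B[0][2] = 7 + 5 = 12, A[0][1] + B[1][2] = 4 + 7 = 11, A[0][2] + B[2][2] = 0 + -2 = -2) = -2 (attained at k = 2)
  C[1][0] = min over k of (A[1][0] + B[0][0] = 0 + -3 = -3, A[1][1] + B[1][0] = 8 + 2 = 10, A[1][2] + B[2][0] = 10 + -1 = 9) = -3 (attained at k = 0)
  C[1][1] = min over k of (A[1][0] + B[0][1] = 0 + -4 = -4, A[1][1] + B[1][1] = 8 + -4 = 4, A[1][2] + B[2][1] = 10 + 3 = 13) = -4 (attained at k = 0)
  C[1][2] = min over k of (A[1][0] + B[0][2] = 0 + 5 = 5, A[1][1] + B[1][2] = 8 + 7 = 15, A[1][2] + B[2][2] = 10 + -2 = 8) = 5 (attained at k = 0)
  C[2][0] = min over k of (A[2][0] + B[0][0] = 5 + -3 = 2, A[2][1] + B[1][0] = 3 + 2 = 5, A[2][2] + B[2][0] = 3 + -1 = 2) = 2 (attained at k = 0)
  C[2][1] = min over k of (A[2][0] + B[0][1] = 5 + -4 = 1, A[2][1] + B[1][1] = 3 + -4 = -1, A[2][2] + B[2][1] = 3 + 3 = 6) = -1 (attained at k = 1)
  C[2][2] = min over k of (A[2][0] + B[0][2] = 5 + 5 = 10, A[2][1] + B[1][2] = 3 + 7 = 10, A[2][2] + B[2][2] = 3 + -2 = 1) = 1 (attained at k = 2)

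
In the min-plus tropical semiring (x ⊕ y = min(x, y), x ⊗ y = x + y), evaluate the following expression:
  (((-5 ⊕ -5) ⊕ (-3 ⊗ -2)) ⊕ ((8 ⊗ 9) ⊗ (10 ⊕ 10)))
(((-5 ⊕ -5) ⊕ (-3 ⊗ -2)) ⊕ ((8 ⊗ 9) ⊗ (10 ⊕ 10))) = -5

Expand innermost to outermost. Recall ⊕ takes the minimum of its arguments and ⊗ takes their sum. Working out the expression (((-5 ⊕ -5) ⊕ (-3 ⊗ -2)) ⊕ ((8 ⊗ 9) ⊗ (10 ⊕ 10))) gives -5.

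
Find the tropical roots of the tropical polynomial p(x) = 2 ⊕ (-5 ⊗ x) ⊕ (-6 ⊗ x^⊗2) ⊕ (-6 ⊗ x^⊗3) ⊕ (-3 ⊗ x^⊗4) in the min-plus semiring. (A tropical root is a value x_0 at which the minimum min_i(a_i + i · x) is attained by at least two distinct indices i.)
Roots: {-3, 0, 1, 7}

Each tropical root is a break point of the lower envelope of the lines y = a_i + i · x (there are 5 lines, with slopes 0, 1, ..., 4). Only the lines that attain the minimum somewhere contribute to roots; other lines are dominated. Here the surviving (envelope) indices are i = 4, i = 3, i = 2, i = 1, i = 0.
Intersections between consecutive envelope lines give the roots: for adjacent envelope indices i < j the intersection is x = (a_i − a_j) / (j − i). Reading off the sorted break points: {-3, 0, 1, 7}.
Verification: at each break x_0, at least two indices attain the minimum of min_i(a_i + i · x_0).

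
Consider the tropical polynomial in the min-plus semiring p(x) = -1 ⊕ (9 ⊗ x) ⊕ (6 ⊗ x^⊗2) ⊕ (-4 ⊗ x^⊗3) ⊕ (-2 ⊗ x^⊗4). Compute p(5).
p(5) = -1

A tropical monomial a ⊗ x^⊗i evaluates to a + i · x. Evaluating each term at x = 5:
  Term 0 contributes -1 + 0 · 5 = -1
  Term 1 contributes 9 + 1 · 5 = 14
  Term 2 contributes 6 + 2 · 5 = 16
  Term 3 contributes -4 + 3 · 5 = 11
  Term 4 contributes -2 + 4 · 5 = 18
p(5) = ⊕ of these = min[-1, 14, 16, 11, 18] = -1.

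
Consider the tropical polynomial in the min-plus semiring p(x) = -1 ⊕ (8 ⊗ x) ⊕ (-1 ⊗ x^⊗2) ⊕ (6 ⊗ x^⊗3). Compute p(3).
p(3) = -1

A tropical monomial a ⊗ x^⊗i evaluates to a + i · x. Evaluating each term at x = 3:
  Term 0 contributes -1 + 0 · 3 = -1
  Term 1 contributes 8 + 1 · 3 = 11
  Term 2 contributes -1 + 2 · 3 = 5
  Term 3 contributes 6 + 3 · 3 = 15
p(3) = ⊕ of these = min[-1, 11, 5, 15] = -1.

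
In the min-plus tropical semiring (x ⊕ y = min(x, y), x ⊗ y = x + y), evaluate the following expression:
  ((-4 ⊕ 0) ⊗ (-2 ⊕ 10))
((-4 ⊕ 0) ⊗ (-2 ⊕ 10)) = -6

Expand innermost to outermost. Recall ⊕ takes the minimum of its arguments and ⊗ takes their sum. Working out the expression ((-4 ⊕ 0) ⊗ (-2 ⊕ 10)) gives -6.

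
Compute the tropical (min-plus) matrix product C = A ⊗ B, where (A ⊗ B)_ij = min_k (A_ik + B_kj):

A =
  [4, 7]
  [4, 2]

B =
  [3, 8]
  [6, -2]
A ⊗ B =
  [7, 5]
  [7, 0]

Apply the min-plus product entry-by-entry:
  C[0][0] = min over k of (A[0][0] + B[0][0] = 4 + 3 = 7, A[0][1] + B[1][0] = 7 + 6 = 13) = 7 (attained at k = 0)
  C[0][1] = min over k of (A[0][0] + B[0][1] = 4 + 8 = 12, A[0][1] + B[1][1] = 7 + -2 = 5) = 5 (attained at k = 1)
  C[1][0] = min over k of (A[1][0] + B[0][0] = 4 + 3 = 7, A[1][1] + B[1][0] = 2 + 6 = 8) = 7 (attained at k = 0)
  C[1][1] = min over k of (A[1][0] + B[0][1] = 4 + 8 = 12, A[1][1] + B[1][1] = 2 + -2 = 0) = 0 (attained at k = 1)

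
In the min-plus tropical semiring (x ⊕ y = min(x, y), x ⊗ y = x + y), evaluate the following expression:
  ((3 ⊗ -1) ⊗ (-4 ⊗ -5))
((3 ⊗ -1) ⊗ (-4 ⊗ -5)) = -7

Expand innermost to outermost. Recall ⊕ takes the minimum of its arguments and ⊗ takes their sum. Working out the expression ((3 ⊗ -1) ⊗ (-4 ⊗ -5)) gives -7.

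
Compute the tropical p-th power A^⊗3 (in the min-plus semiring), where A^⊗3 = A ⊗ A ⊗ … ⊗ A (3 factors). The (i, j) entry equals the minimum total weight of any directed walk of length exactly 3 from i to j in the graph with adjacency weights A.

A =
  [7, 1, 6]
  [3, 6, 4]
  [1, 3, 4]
A^⊗3 =
  [6, 5, 9]
  [7, 6, 8]
  [5, 6, 6]

Each entry (A^⊗3)_ij equals the minimum over all length-3 walks i = v_0 → v_1 → … → v_3 = j of Σ_t A[v_t][v_{t+1}]. For example, for (i, j) = (0, 2) we minimise over 9 possible intermediate vertex sequences; the minimum is 9, attained along the walk 0 → 1 → 2 → 2.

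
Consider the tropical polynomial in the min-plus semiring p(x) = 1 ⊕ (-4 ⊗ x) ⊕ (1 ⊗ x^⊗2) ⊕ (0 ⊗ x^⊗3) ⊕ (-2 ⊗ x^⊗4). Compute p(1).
p(1) = -3

A tropical monomial a ⊗ x^⊗i evaluates to a + i · x. Evaluating each term at x = 1:
  Term 0 contributes 1 + 0 · 1 = 1
  Term 1 contributes -4 + 1 · 1 = -3
  Term 2 contributes 1 + 2 · 1 = 3
  Term 3 contributes 0 + 3 · 1 = 3
  Term 4 contributes -2 + 4 · 1 = 2
p(1) = ⊕ of these = min[1, -3, 3, 3, 2] = -3.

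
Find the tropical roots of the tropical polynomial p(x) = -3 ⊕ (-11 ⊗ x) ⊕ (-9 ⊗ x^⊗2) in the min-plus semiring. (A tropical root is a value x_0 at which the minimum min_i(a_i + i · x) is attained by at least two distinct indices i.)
Roots: {-2, 8}

Each tropical root is a break point of the lower envelope of the lines y = a_i + i · x (there are 3 lines, with slopes 0, 1, ..., 2). Only the lines that attain the minimum somewhere contribute to roots; other lines are dominated. Here the surviving (envelope) indices are i = 2, i = 1, i = 0.
Intersections between consecutive envelope lines give the roots: for adjacent envelope indices i < j the intersection is x = (a_i − a_j) / (j − i). Reading off the sorted break points: {-2, 8}.
Verification: at each break x_0, at least two indices attain the minimum of min_i(a_i + i · x_0).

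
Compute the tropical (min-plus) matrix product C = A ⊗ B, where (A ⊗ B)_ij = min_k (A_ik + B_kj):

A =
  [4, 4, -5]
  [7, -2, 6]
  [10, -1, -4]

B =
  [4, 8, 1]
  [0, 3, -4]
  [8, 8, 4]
A ⊗ B =
  [3, 3, -1]
  [-2, 1, -6]
  [-1, 2, -5]

Apply the min-plus product entry-by-entry:
  C[0][0] = min over k of (A[0][0] + B[0][0] = 4 + 4 = 8, A[0][1] + B[1][0] = 4 + 0 = 4, A[0][2] + B[2][0] = -5 + 8 = 3) = 3 (attained at k = 2)
  C[0][1] = min over k of (A[0][0] + B[0][1] = 4 + 8 = 12, A[0][1] + B[1][1] = 4 + 3 = 7, A[0][2] + B[2][1] = -5 + 8 = 3) = 3 (attained at k = 2)
  C[0][2] = min over k of (A[0][0] + B[0][2] = 4 + 1 = 5, A[0][1] + B[1][2] = 4 + -4 = 0, A[0][2] + B[2][2] = -5 + 4 = -1) = -1 (attained at k = 2)
  C[1][0] = min over k of (A[1][0] + B[0][0] = 7 + 4 = 11, A[1][1] + B[1][0] = -2 + 0 = -2, A[1][2] + B[2][0] = 6 + 8 = 14) = -2 (attained at k = 1)
  C[1][1] = min over k of (A[1][0] + B[0][1] = 7 + 8 = 15, A[1][1] + B[1][1] = -2 + 3 = 1, A[1][2] + B[2][1] = 6 + 8 = 14) = 1 (attained at k = 1)
  C[1][2] = min over k of (A[1][0] + B[0][2] = 7 + 1 = 8, A[1][1] + B[1][2] = -2 + -4 = -6, A[1][2] + B[2][2] = 6 + 4 = 10) = -6 (attained at k = 1)
  C[2][0] = min over k of (A[2][0] + B[0][0] = 10 + 4 = 14, A[2][1] + B[1][0] = -1 + 0 = -1, A[2][2] + B[2][0] = -4 + 8 = 4) = -1 (attained at k = 1)
  C[2][1] = min over k of (A[2][0] + B[0][1] = 10 + 8 = 18, A[2][1] + B[1][1] = -1 + 3 = 2, A[2][2] + B[2][1] = -4 + 8 = 4) = 2 (attained at k = 1)
  C[2][2] = min over k of (A[2][0] + B[0][2] = 10 + 1 = 11, A[2][1] + B[1][2] = -1 + -4 = -5, A[2][2] + B[2][2] = -4 + 4 = 0) = -5 (attained at k = 1)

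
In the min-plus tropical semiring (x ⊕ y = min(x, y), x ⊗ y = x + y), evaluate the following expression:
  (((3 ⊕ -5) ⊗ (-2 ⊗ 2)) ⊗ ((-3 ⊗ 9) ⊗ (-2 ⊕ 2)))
(((3 ⊕ -5) ⊗ (-2 ⊗ 2)) ⊗ ((-3 ⊗ 9) ⊗ (-2 ⊕ 2))) = -1

Expand innermost to outermost. Recall ⊕ takes the minimum of its arguments and ⊗ takes their sum. Working out the expression (((3 ⊕ -5) ⊗ (-2 ⊗ 2)) ⊗ ((-3 ⊗ 9) ⊗ (-2 ⊕ 2))) gives -1.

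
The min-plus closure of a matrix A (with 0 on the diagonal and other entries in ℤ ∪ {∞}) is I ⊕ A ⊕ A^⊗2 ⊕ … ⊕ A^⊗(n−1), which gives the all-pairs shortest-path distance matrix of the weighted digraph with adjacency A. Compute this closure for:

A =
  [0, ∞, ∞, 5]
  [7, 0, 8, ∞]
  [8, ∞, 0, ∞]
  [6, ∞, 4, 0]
Closure =
  [0, ∞, 9, 5]
  [7, 0, 8, 12]
  [8, ∞, 0, 13]
  [6, ∞, 4, 0]

This is the Floyd-Warshall all-pairs shortest-path computation. For each intermediate vertex k = 0, 1, …, 3, update dist[i][j] ← min(dist[i][j], dist[i][k] + dist[k][j]). The final matrix gives, for each (i, j), the minimum total weight of any directed path from i to j (possibly empty when i = j).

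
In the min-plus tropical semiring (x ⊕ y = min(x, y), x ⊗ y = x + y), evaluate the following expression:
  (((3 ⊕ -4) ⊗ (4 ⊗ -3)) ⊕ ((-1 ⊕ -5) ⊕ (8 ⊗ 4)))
(((3 ⊕ -4) ⊗ (4 ⊗ -3)) ⊕ ((-1 ⊕ -5) ⊕ (8 ⊗ 4))) = -5

Expand innermost to outermost. Recall ⊕ takes the minimum of its arguments and ⊗ takes their sum. Working out the expression (((3 ⊕ -4) ⊗ (4 ⊗ -3)) ⊕ ((-1 ⊕ -5) ⊕ (8 ⊗ 4))) gives -5.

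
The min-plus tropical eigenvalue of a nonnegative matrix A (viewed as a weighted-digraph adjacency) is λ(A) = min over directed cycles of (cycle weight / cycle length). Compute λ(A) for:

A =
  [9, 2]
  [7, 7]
λ(A) = 9/2

Enumerate directed cycles and compute their means (weight / length). Sample:
  cycle 0 → 0: weight = 9, length = 1, mean = 9/1 ≈ 9.000
  cycle 1 → 1: weight = 7, length = 1, mean = 7/1 ≈ 7.000
  cycle 0 → 1 → 0: weight = 9, length = 2, mean = 9/2 ≈ 4.500
  cycle 1 → 0 → 1: weight = 9, length = 2, mean = 9/2 ≈ 4.500
Minimum mean = 4.500, attained e.g. along the cycle 0 → 1 → 0 with weight 9 and length 2. So λ(A) = 9/2 = 9/2.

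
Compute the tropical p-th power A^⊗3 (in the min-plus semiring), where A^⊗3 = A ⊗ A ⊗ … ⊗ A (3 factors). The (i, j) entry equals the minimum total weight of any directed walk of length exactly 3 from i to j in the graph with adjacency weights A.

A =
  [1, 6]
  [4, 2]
A^⊗3 =
  [3, 8]
  [6, 6]

Each entry (A^⊗3)_ij equals the minimum over all length-3 walks i = v_0 → v_1 → … → v_3 = j of Σ_t A[v_t][v_{t+1}]. For example, for (i, j) = (0, 1) we minimise over 4 possible intermediate vertex sequences; the minimum is 8, attained along the walk 0 → 0 → 0 → 1.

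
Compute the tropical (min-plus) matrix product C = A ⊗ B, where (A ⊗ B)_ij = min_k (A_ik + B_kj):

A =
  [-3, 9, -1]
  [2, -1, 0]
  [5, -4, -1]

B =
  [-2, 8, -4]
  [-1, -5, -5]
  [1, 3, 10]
A ⊗ B =
  [-5, 2, -7]
  [-2, -6, -6]
  [-5, -9, -9]

Apply the min-plus product entry-by-entry:
  C[0][0] = min over k of (A[0][0] + B[0][0] = -3 + -2 = -5, A[0][1] + B[1][0] = 9 + -1 = 8, A[0][2] + B[2][0] = -1 + 1 = 0) = -5 (attained at k = 0)
  C[0][1] = min over k of (A[0][0] + B[0][1] = -3 + 8 = 5, A[0][1] + B[1][1] = 9 + -5 = 4, A[0][2] + B[2][1] = -1 + 3 = 2) = 2 (attained at k = 2)
  C[0][2] = min over k of (A[0][0] + B[0][2] = -3 + -4 = -7, A[0][1] + B[1][2] = 9 + -5 = 4, A[0][2] + B[2][2] = -1 + 10 = 9) = -7 (attained at k = 0)
  C[1][0] = min over k of (A[1][0] + B[0][0] = 2 + -2 = 0, A[1][1] + B[1][0] = -1 + -1 = -2, A[1][2] + B[2][0] = 0 + 1 = 1) = -2 (attained at k = 1)
  C[1][1] = min over k of (A[1][0] + B[0][1] = 2 + 8 = 10, A[1][1] + B[1][1] = -1 + -5 = -6, A[1][2] + B[2][1] = 0 + 3 = 3) = -6 (attained at k = 1)
  C[1][2] = min over k of (A[1][0] + B[0][2] = 2 + -4 = -2, A[1][1] + B[1][2] = -1 + -5 = -6, A[1][2] + B[2][2] = 0 + 10 = 10) = -6 (attained at k = 1)
  C[2][0] = min over k of (A[2][0] + B[0][0] = 5 + -2 = 3, A[2][1] + B[1][0] = -4 + -1 = -5, A[2][2] + B[2][0] = -1 + 1 = 0) = -5 (attained at k = 1)
  C[2][1] = min over k of (A[2][0] + B[0][1] = 5 + 8 = 13, A[2][1] + B[1][1] = -4 + -5 = -9, A[2][2] + B[2][1] = -1 + 3 = 2) = -9 (attained at k = 1)
  C[2][2] = min over k of (A[2][0] + B[0][2] = 5 + -4 = 1, A[2][1] + B[1][2] = -4 + -5 = -9, A[2][2] + B[2][2] = -1 + 10 = 9) = -9 (attained at k = 1)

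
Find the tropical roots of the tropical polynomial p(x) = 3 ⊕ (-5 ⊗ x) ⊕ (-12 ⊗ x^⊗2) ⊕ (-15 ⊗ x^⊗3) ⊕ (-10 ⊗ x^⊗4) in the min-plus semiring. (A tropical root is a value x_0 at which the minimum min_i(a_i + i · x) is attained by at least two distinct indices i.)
Roots: {-5, 3, 7, 8}

Each tropical root is a break point of the lower envelope of the lines y = a_i + i · x (there are 5 lines, with slopes 0, 1, ..., 4). Only the lines that attain the minimum somewhere contribute to roots; other lines are dominated. Here the surviving (envelope) indices are i = 4, i = 3, i = 2, i = 1, i = 0.
Intersections between consecutive envelope lines give the roots: for adjacent envelope indices i < j the intersection is x = (a_i − a_j) / (j − i). Reading off the sorted break points: {-5, 3, 7, 8}.
Verification: at each break x_0, at least two indices attain the minimum of min_i(a_i + i · x_0).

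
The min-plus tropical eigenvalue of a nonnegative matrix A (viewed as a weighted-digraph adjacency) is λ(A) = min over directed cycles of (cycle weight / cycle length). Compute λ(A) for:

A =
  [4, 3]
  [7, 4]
λ(A) = 4

Enumerate directed cycles and compute their means (weight / length). Sample:
  cycle 0 → 0: weight = 4, length = 1, mean = 4/1 ≈ 4.000
  cycle 1 → 1: weight = 4, length = 1, mean = 4/1 ≈ 4.000
  cycle 0 → 1 → 0: weight = 10, length = 2, mean = 10/2 ≈ 5.000
  cycle 1 → 0 → 1: weight = 10, length = 2, mean = 10/2 ≈ 5.000
Minimum mean = 4.000, attained e.g. along the cycle 0 → 0 with weight 4 and length 1. So λ(A) = 4/1 = 4.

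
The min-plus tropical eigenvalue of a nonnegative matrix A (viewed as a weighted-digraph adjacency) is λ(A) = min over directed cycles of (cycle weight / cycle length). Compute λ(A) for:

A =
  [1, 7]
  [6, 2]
λ(A) = 1

Enumerate directed cycles and compute their means (weight / length). Sample:
  cycle 0 → 0: weight = 1, length = 1, mean = 1/1 ≈ 1.000
  cycle 1 → 1: weight = 2, length = 1, mean = 2/1 ≈ 2.000
  cycle 0 → 1 → 0: weight = 13, length = 2, mean = 13/2 ≈ 6.500
  cycle 1 → 0 → 1: weight = 13, length = 2, mean = 13/2 ≈ 6.500
Minimum mean = 1.000, attained e.g. along the cycle 0 → 0 with weight 1 and length 1. So λ(A) = 1/1 = 1.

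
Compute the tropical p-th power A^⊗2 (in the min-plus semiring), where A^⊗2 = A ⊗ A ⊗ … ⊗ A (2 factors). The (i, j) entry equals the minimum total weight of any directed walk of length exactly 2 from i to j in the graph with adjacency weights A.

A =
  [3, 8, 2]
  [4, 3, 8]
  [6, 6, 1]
A^⊗2 =
  [6, 8, 3]
  [7, 6, 6]
  [7, 7, 2]

Each entry (A^⊗2)_ij equals the minimum over all length-2 walks i = v_0 → v_1 → … → v_2 = j of Σ_t A[v_t][v_{t+1}]. For example, for (i, j) = (0, 2) we minimise over 3 possible intermediate vertex sequences; the minimum is 3, attained along the walk 0 → 2 → 2.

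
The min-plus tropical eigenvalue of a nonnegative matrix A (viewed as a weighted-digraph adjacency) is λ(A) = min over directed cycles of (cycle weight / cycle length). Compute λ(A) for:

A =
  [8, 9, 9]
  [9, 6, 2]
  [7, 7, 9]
λ(A) = 9/2

Enumerate directed cycles and compute their means (weight / length). Sample:
  cycle 0 → 0: weight = 8, length = 1, mean = 8/1 ≈ 8.000
  cycle 1 → 1: weight = 6, length = 1, mean = 6/1 ≈ 6.000
  cycle 2 → 2: weight = 9, length = 1, mean = 9/1 ≈ 9.000
  cycle 0 → 1 → 0: weight = 18, length = 2, mean = 18/2 ≈ 9.000
  cycle 0 → 2 → 0: weight = 16, length = 2, mean = 16/2 ≈ 8.000
  cycle 1 → 0 → 1: weight = 18, length = 2, mean = 18/2 ≈ 9.000
Minimum mean = 4.500, attained e.g. along the cycle 1 → 2 → 1 with weight 9 and length 2. So λ(A) = 9/2 = 9/2.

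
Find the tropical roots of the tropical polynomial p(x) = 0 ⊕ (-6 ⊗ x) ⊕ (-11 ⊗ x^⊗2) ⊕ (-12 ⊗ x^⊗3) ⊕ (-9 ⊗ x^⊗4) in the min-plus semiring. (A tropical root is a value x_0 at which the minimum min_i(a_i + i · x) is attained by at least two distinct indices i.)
Roots: {-3, 1, 5, 6}

Each tropical root is a break point of the lower envelope of the lines y = a_i + i · x (there are 5 lines, with slopes 0, 1, ..., 4). Only the lines that attain the minimum somewhere contribute to roots; other lines are dominated. Here the surviving (envelope) indices are i = 4, i = 3, i = 2, i = 1, i = 0.
Intersections between consecutive envelope lines give the roots: for adjacent envelope indices i < j the intersection is x = (a_i − a_j) / (j − i). Reading off the sorted break points: {-3, 1, 5, 6}.
Verification: at each break x_0, at least two indices attain the minimum of min_i(a_i + i · x_0).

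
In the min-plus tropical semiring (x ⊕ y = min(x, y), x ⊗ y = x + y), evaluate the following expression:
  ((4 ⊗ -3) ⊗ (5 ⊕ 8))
((4 ⊗ -3) ⊗ (5 ⊕ 8)) = 6

Expand innermost to outermost. Recall ⊕ takes the minimum of its arguments and ⊗ takes their sum. Working out the expression ((4 ⊗ -3) ⊗ (5 ⊕ 8)) gives 6.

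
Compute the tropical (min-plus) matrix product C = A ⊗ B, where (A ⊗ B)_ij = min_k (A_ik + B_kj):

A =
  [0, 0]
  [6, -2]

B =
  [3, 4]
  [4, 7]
A ⊗ B =
  [3, 4]
  [2, 5]

Apply the min-plus product entry-by-entry:
  C[0][0] = min over k of (A[0][0] + B[0][0] = 0 + 3 = 3, A[0][1] + B[1][0] = 0 + 4 = 4) = 3 (attained at k = 0)
  C[0][1] = min over k of (A[0][0] + B[0][1] = 0 + 4 = 4, A[0][1] + B[1][1] = 0 + 7 = 7) = 4 (attained at k = 0)
  C[1][0] = min over k of (A[1][0] + B[0][0] = 6 + 3 = 9, A[1][1] + B[1][0] = -2 + 4 = 2) = 2 (attained at k = 1)
  C[1][1] = min over k of (A[1][0] + B[0][1] = 6 + 4 = 10, A[1][1] + B[1][1] = -2 + 7 = 5) = 5 (attained at k = 1)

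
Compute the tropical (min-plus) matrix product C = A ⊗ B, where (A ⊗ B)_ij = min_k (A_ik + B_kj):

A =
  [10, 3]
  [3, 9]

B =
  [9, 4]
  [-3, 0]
A ⊗ B =
  [0, 3]
  [6, 7]

Apply the min-plus product entry-by-entry:
  C[0][0] = min over k of (A[0][0] + B[0][0] = 10 + 9 = 19, A[0][1] + B[1][0] = 3 + -3 = 0) = 0 (attained at k = 1)
  C[0][1] = min over k of (A[0][0] + B[0][1] = 10 + 4 = 14, A[0][1] + B[1][1] = 3 + 0 = 3) = 3 (attained at k = 1)
  C[1][0] = min over k of (A[1][0] + B[0][0] = 3 + 9 = 12, A[1][1] + B[1][0] = 9 + -3 = 6) = 6 (attained at k = 1)
  C[1][1] = min over k of (A[1][0] + B[0][1] = 3 + 4 = 7, A[1][1] + B[1][1] = 9 + 0 = 9) = 7 (attained at k = 0)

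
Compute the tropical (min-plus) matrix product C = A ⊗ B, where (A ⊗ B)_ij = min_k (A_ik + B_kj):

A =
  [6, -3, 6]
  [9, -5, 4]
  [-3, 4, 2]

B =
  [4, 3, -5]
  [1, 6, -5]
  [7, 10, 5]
A ⊗ B =
  [-2, 3, -8]
  [-4, 1, -10]
  [1, 0, -8]

Apply the min-plus product entry-by-entry:
  C[0][0] = min over k of (A[0][0] + B[0][0] = 6 + 4 = 10, A[0][1] + B[1][0] = -3 + 1 = -2, A[0][2] + B[2][0] = 6 + 7 = 13) = -2 (attained at k = 1)
  C[0][1] = min over k of (A[0][0] + B[0][1] = 6 + 3 = 9, A[0][1] + B[1][1] = -3 + 6 = 3, A[0][2] + B[2][1] = 6 + 10 = 16) = 3 (attained at k = 1)
  C[0][2] = min over k of (A[0][0] + B[0][2] = 6 + -5 = 1, A[0][1] + B[1][2] = -3 + -5 = -8, A[0][2] + B[2][2] = 6 + 5 = 11) = -8 (attained at k = 1)
  C[1][0] = min over k of (A[1][0] + B[0][0] = 9 + 4 = 13, A[1][1] + B[1][0] = -5 + 1 = -4, A[1][2] + B[2][0] = 4 + 7 = 11) = -4 (attained at k = 1)
  C[1][1] = min over k of (A[1][0] + B[0][1] = 9 + 3 = 12, A[1][1] + B[1][1] = -5 + 6 = 1, A[1][2] + B[2][1] = 4 + 10 = 14) = 1 (attained at k = 1)
  C[1][2] = min over k of (A[1][0] + B[0][2] = 9 + -5 = 4, A[1][1] + B[1][2] = -5 + -5 = -10, A[1][2] + B[2][2] = 4 + 5 = 9) = -10 (attained at k = 1)
  C[2][0] = min over k of (A[2][0] + B[0][0] = -3 + 4 = 1, A[2][1] + B[1][0] = 4 + 1 = 5, A[2][2] + B[2][0] = 2 + 7 = 9) = 1 (attained at k = 0)
  C[2][1] = min over k of (A[2][0] + B[0][1] = -3 + 3 = 0, A[2][1] + B[1][1] = 4 + 6 = 10, A[2][2] + B[2][1] = 2 + 10 = 12) = 0 (attained at k = 0)
  C[2][2] = min over k of (A[2][0] + B[0][2] = -3 + -5 = -8, A[2][1] + B[1][2] = 4 + -5 = -1, A[2][2] + B[2][2] = 2 + 5 = 7) = -8 (attained at k = 0)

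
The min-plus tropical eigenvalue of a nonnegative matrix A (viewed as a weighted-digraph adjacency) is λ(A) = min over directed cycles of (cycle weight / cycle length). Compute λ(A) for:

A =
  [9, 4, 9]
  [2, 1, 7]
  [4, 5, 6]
λ(A) = 1

Enumerate directed cycles and compute their means (weight / length). Sample:
  cycle 0 → 0: weight = 9, length = 1, mean = 9/1 ≈ 9.000
  cycle 1 → 1: weight = 1, length = 1, mean = 1/1 ≈ 1.000
  cycle 2 → 2: weight = 6, length = 1, mean = 6/1 ≈ 6.000
  cycle 0 → 1 → 0: weight = 6, length = 2, mean = 6/2 ≈ 3.000
  cycle 0 → 2 → 0: weight = 13, length = 2, mean = 13/2 ≈ 6.500
  cycle 1 → 0 → 1: weight = 6, length = 2, mean = 6/2 ≈ 3.000
Minimum mean = 1.000, attained e.g. along the cycle 1 → 1 with weight 1 and length 1. So λ(A) = 1/1 = 1.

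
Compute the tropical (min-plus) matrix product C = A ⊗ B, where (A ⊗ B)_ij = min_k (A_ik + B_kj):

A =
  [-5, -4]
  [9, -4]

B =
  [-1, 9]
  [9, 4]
A ⊗ B =
  [-6, 0]
  [5, 0]

Apply the min-plus product entry-by-entry:
  C[0][0] = min over k of (A[0][0] + B[0][0] = -5 + -1 = -6, A[0][1] + B[1][0] = -4 + 9 = 5) = -6 (attained at k = 0)
  C[0][1] = min over k of (A[0][0] + B[0][1] = -5 + 9 = 4, A[0][1] + B[1][1] = -4 + 4 = 0) = 0 (attained at k = 1)
  C[1][0] = min over k of (A[1][0] + B[0][0] = 9 + -1 = 8, A[1][1] + B[1][0] = -4 + 9 = 5) = 5 (attained at k = 1)
  C[1][1] = min over k of (A[1][0] + B[0][1] = 9 + 9 = 18, A[1][1] + B[1][1] = -4 + 4 = 0) = 0 (attained at k = 1)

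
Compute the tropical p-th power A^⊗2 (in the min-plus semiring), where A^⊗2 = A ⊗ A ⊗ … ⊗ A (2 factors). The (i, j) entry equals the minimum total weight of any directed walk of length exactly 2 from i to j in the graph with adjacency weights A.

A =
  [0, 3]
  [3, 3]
A^⊗2 =
  [0, 3]
  [3, 6]

Each entry (A^⊗2)_ij equals the minimum over all length-2 walks i = v_0 → v_1 → … → v_2 = j of Σ_t A[v_t][v_{t+1}]. For example, for (i, j) = (0, 1) we minimise over 2 possible intermediate vertex sequences; the minimum is 3, attained along the walk 0 → 0 → 1.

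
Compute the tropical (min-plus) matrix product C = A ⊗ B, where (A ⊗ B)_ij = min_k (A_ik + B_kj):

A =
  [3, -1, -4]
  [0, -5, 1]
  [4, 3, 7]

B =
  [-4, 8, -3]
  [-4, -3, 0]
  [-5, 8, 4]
A ⊗ B =
  [-9, -4, -1]
  [-9, -8, -5]
  [-1, 0, 1]

Apply the min-plus product entry-by-entry:
  C[0][0] = min over k of (A[0][0] + B[0][0] = 3 + -4 = -1, A[0][1] + B[1][0] = -1 + -4 = -5, A[0][2] + B[2][0] = -4 + -5 = -9) = -9 (attained at k = 2)
  C[0][1] = min over k of (A[0][0] + B[0][1] = 3 + 8 = 11, A[0][1] + B[1][1] = -1 + -3 = -4, A[0][2] + B[2][1] = -4 + 8 = 4) = -4 (attained at k = 1)
  C[0][2] = min over k of (A[0][0] + B[0][2] = 3 + -3 = 0, A[0][1] + B[1][2] = -1 + 0 = -1, A[0][2] + B[2][2] = -4 + 4 = 0) = -1 (attained at k = 1)
  C[1][0] = min over k of (A[1][0] + B[0][0] = 0 + -4 = -4, A[1][1] + B[1][0] = -5 + -4 = -9, A[1][2] + B[2][0] = 1 + -5 = -4) = -9 (attained at k = 1)
  C[1][1] = min over k of (A[1][0] + B[0][1] = 0 + 8 = 8, A[1][1] + B[1][1] = -5 + -3 = -8, A[1][2] + B[2][1] = 1 + 8 = 9) = -8 (attained at k = 1)
  C[1][2] = min over k of (A[1][0] + B[0][2] = 0 + -3 = -3, A[1][1] + B[1][2] = -5 + 0 = -5, A[1][2] + B[2][2] = 1 + 4 = 5) = -5 (attained at k = 1)
  C[2][0] = min over k of (A[2][0] + B[0][0] = 4 + -4 = 0, A[2][1] + B[1][0] = 3 + -4 = -1, A[2][2] + B[2][0] = 7 + -5 = 2) = -1 (attained at k = 1)
  C[2][1] = min over k of (A[2][0] + B[0][1] = 4 + 8 = 12, A[2][1] + B[1][1] = 3 + -3 = 0, A[2][2] + B[2][1] = 7 + 8 = 15) = 0 (attained at k = 1)
  C[2][2] = min over k of (A[2][0] + B[0][2] = 4 + -3 = 1, A[2][1] + B[1][2] = 3 + 0 = 3, A[2][2] + B[2][2] = 7 + 4 = 11) = 1 (attained at k = 0)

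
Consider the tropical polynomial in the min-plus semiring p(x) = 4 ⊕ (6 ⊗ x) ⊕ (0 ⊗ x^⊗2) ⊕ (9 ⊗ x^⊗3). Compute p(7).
p(7) = 4

A tropical monomial a ⊗ x^⊗i evaluates to a + i · x. Evaluating each term at x = 7:
  Term 0 contributes 4 + 0 · 7 = 4
  Term 1 contributes 6 + 1 · 7 = 13
  Term 2 contributes 0 + 2 · 7 = 14
  Term 3 contributes 9 + 3 · 7 = 30
p(7) = ⊕ of these = min[4, 13, 14, 30] = 4.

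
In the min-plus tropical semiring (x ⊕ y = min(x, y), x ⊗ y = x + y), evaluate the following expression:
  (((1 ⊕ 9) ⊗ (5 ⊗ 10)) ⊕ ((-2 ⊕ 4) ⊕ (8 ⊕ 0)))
(((1 ⊕ 9) ⊗ (5 ⊗ 10)) ⊕ ((-2 ⊕ 4) ⊕ (8 ⊕ 0))) = -2

Expand innermost to outermost. Recall ⊕ takes the minimum of its arguments and ⊗ takes their sum. Working out the expression (((1 ⊕ 9) ⊗ (5 ⊗ 10)) ⊕ ((-2 ⊕ 4) ⊕ (8 ⊕ 0))) gives -2.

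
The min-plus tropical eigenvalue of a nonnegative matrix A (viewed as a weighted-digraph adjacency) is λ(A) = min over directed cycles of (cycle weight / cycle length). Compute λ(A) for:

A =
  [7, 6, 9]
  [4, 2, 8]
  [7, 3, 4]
λ(A) = 2

Enumerate directed cycles and compute their means (weight / length). Sample:
  cycle 0 → 0: weight = 7, length = 1, mean = 7/1 ≈ 7.000
  cycle 1 → 1: weight = 2, length = 1, mean = 2/1 ≈ 2.000
  cycle 2 → 2: weight = 4, length = 1, mean = 4/1 ≈ 4.000
  cycle 0 → 1 → 0: weight = 10, length = 2, mean = 10/2 ≈ 5.000
  cycle 0 → 2 → 0: weight = 16, length = 2, mean = 16/2 ≈ 8.000
  cycle 1 → 0 → 1: weight = 10, length = 2, mean = 10/2 ≈ 5.000
Minimum mean = 2.000, attained e.g. along the cycle 1 → 1 with weight 2 and length 1. So λ(A) = 2/1 = 2.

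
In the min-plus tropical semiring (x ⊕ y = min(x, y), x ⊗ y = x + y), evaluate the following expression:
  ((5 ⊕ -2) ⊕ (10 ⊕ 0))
((5 ⊕ -2) ⊕ (10 ⊕ 0)) = -2

Expand innermost to outermost. Recall ⊕ takes the minimum of its arguments and ⊗ takes their sum. Working out the expression ((5 ⊕ -2) ⊕ (10 ⊕ 0)) gives -2.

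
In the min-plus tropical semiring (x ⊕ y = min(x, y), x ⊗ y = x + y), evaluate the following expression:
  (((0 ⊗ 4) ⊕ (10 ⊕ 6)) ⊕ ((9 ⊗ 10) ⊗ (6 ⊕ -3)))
(((0 ⊗ 4) ⊕ (10 ⊕ 6)) ⊕ ((9 ⊗ 10) ⊗ (6 ⊕ -3))) = 4

Expand innermost to outermost. Recall ⊕ takes the minimum of its arguments and ⊗ takes their sum. Working out the expression (((0 ⊗ 4) ⊕ (10 ⊕ 6)) ⊕ ((9 ⊗ 10) ⊗ (6 ⊕ -3))) gives 4.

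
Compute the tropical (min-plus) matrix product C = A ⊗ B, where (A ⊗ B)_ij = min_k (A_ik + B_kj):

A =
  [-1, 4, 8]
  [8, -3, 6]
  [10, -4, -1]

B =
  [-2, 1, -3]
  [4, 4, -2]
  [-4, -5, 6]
A ⊗ B =
  [-3, 0, -4]
  [1, 1, -5]
  [-5, -6, -6]

Apply the min-plus product entry-by-entry:
  C[0][0] = min over k of (A[0][0] + B[0][0] = -1 + -2 = -3, A[0][1] + B[1][0] = 4 + 4 = 8, A[0][2] + B[2][0] = 8 + -4 = 4) = -3 (attained at k = 0)
  C[0][1] = min over k of (A[0][0] + B[0][1] = -1 + 1 = 0, A[0][1] + B[1][1] = 4 + 4 = 8, A[0][2] + B[2][1] = 8 + -5 = 3) = 0 (attained at k = 0)
  C[0][2] = min over k of (A[0][0] + B[0][2] = -1 + -3 = -4, A[0][1] + B[1][2] = 4 + -2 = 2, A[0][2] + B[2][2] = 8 + 6 = 14) = -4 (attained at k = 0)
  C[1][0] = min over k of (A[1][0] + B[0][0] = 8 + -2 = 6, A[1][1] + B[1][0] = -3 + 4 = 1, A[1][2] + B[2][0] = 6 + -4 = 2) = 1 (attained at k = 1)
  C[1][1] = min over k of (A[1][0] + B[0][1] = 8 + 1 = 9, A[1][1] + B[1][1] = -3 + 4 = 1, A[1][2] + B[2][1] = 6 + -5 = 1) = 1 (attained at k = 1)
  C[1][2] = min over k of (A[1][0] + B[0][2] = 8 + -3 = 5, A[1][1] + B[1][2] = -3 + -2 = -5, A[1][2] + B[2][2] = 6 + 6 = 12) = -5 (attained at k = 1)
  C[2][0] = min over k of (A[2][0] + B[0][0] = 10 + -2 = 8, A[2][1] + B[1][0] = -4 + 4 = 0, A[2][2] + B[2][0] = -1 + -4 = -5) = -5 (attained at k = 2)
  C[2][1] = min over k of (A[2][0] + B[0][1] = 10 + 1 = 11, A[2][1] + B[1][1] = -4 + 4 = 0, A[2][2] + B[2][1] = -1 + -5 = -6) = -6 (attained at k = 2)
  C[2][2] = min over k of (A[2][0] + B[0][2] = 10 + -3 = 7, A[2][1] + B[1][2] = -4 + -2 = -6, A[2][2] + B[2][2] = -1 + 6 = 5) = -6 (attained at k = 1)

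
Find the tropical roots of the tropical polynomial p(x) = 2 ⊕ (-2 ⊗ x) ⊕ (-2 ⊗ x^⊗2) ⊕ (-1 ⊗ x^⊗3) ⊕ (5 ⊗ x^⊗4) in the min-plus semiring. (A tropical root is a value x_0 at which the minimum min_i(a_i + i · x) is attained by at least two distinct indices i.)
Roots: {-6, -1, 0, 4}

Each tropical root is a break point of the lower envelope of the lines y = a_i + i · x (there are 5 lines, with slopes 0, 1, ..., 4). Only the lines that attain the minimum somewhere contribute to roots; other lines are dominated. Here the surviving (envelope) indices are i = 4, i = 3, i = 2, i = 1, i = 0.
Intersections between consecutive envelope lines give the roots: for adjacent envelope indices i < j the intersection is x = (a_i − a_j) / (j − i). Reading off the sorted break points: {-6, -1, 0, 4}.
Verification: at each break x_0, at least two indices attain the minimum of min_i(a_i + i · x_0).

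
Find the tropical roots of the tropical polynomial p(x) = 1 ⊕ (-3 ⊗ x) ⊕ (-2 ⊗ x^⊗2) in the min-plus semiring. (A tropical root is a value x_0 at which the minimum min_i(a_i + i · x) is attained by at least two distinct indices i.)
Roots: {-1, 4}

Each tropical root is a break point of the lower envelope of the lines y = a_i + i · x (there are 3 lines, with slopes 0, 1, ..., 2). Only the lines that attain the minimum somewhere contribute to roots; other lines are dominated. Here the surviving (envelope) indices are i = 2, i = 1, i = 0.
Intersections between consecutive envelope lines give the roots: for adjacent envelope indices i < j the intersection is x = (a_i − a_j) / (j − i). Reading off the sorted break points: {-1, 4}.
Verification: at each break x_0, at least two indices attain the minimum of min_i(a_i + i · x_0).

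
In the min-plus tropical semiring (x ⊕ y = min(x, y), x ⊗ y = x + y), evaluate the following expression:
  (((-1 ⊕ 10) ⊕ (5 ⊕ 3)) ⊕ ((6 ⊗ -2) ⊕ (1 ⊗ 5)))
(((-1 ⊕ 10) ⊕ (5 ⊕ 3)) ⊕ ((6 ⊗ -2) ⊕ (1 ⊗ 5))) = -1

Expand innermost to outermost. Recall ⊕ takes the minimum of its arguments and ⊗ takes their sum. Working out the expression (((-1 ⊕ 10) ⊕ (5 ⊕ 3)) ⊕ ((6 ⊗ -2) ⊕ (1 ⊗ 5))) gives -1.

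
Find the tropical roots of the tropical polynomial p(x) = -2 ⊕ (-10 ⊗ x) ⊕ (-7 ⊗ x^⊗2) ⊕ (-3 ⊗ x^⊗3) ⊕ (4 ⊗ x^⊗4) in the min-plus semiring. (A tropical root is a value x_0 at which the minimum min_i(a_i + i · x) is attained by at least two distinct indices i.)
Roots: {-7, -4, -3, 8}

Each tropical root is a break point of the lower envelope of the lines y = a_i + i · x (there are 5 lines, with slopes 0, 1, ..., 4). Only the lines that attain the minimum somewhere contribute to roots; other lines are dominated. Here the surviving (envelope) indices are i = 4, i = 3, i = 2, i = 1, i = 0.
Intersections between consecutive envelope lines give the roots: for adjacent envelope indices i < j the intersection is x = (a_i − a_j) / (j − i). Reading off the sorted break points: {-7, -4, -3, 8}.
Verification: at each break x_0, at least two indices attain the minimum of min_i(a_i + i · x_0).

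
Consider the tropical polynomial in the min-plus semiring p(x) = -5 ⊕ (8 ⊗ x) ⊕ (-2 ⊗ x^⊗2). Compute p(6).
p(6) = -5

A tropical monomial a ⊗ x^⊗i evaluates to a + i · x. Evaluating each term at x = 6:
  Term 0 contributes -5 + 0 · 6 = -5
  Term 1 contributes 8 + 1 · 6 = 14
  Term 2 contributes -2 + 2 · 6 = 10
p(6) = ⊕ of these = min[-5, 14, 10] = -5.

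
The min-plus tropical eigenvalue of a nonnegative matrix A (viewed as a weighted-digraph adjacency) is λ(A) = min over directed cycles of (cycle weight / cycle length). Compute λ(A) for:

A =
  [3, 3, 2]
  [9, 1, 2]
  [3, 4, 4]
λ(A) = 1

Enumerate directed cycles and compute their means (weight / length). Sample:
  cycle 0 → 0: weight = 3, length = 1, mean = 3/1 ≈ 3.000
  cycle 1 → 1: weight = 1, length = 1, mean = 1/1 ≈ 1.000
  cycle 2 → 2: weight = 4, length = 1, mean = 4/1 ≈ 4.000
  cycle 0 → 1 → 0: weight = 12, length = 2, mean = 12/2 ≈ 6.000
  cycle 0 → 2 → 0: weight = 5, length = 2, mean = 5/2 ≈ 2.500
  cycle 1 → 0 → 1: weight = 12, length = 2, mean = 12/2 ≈ 6.000
Minimum mean = 1.000, attained e.g. along the cycle 1 → 1 with weight 1 and length 1. So λ(A) = 1/1 = 1.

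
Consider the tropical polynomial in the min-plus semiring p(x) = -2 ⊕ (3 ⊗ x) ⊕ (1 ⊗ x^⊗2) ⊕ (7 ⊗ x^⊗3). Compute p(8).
p(8) = -2

A tropical monomial a ⊗ x^⊗i evaluates to a + i · x. Evaluating each term at x = 8:
  Term 0 contributes -2 + 0 · 8 = -2
  Term 1 contributes 3 + 1 · 8 = 11
  Term 2 contributes 1 + 2 · 8 = 17
  Term 3 contributes 7 + 3 · 8 = 31
p(8) = ⊕ of these = min[-2, 11, 17, 31] = -2.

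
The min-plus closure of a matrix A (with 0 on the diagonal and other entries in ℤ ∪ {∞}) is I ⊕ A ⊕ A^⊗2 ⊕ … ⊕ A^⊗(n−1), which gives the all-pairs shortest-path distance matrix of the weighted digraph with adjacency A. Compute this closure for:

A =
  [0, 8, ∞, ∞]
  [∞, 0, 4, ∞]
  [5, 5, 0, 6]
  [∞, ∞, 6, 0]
Closure =
  [0, 8, 12, 18]
  [9, 0, 4, 10]
  [5, 5, 0, 6]
  [11, 11, 6, 0]

This is the Floyd-Warshall all-pairs shortest-path computation. For each intermediate vertex k = 0, 1, …, 3, update dist[i][j] ← min(dist[i][j], dist[i][k] + dist[k][j]). The final matrix gives, for each (i, j), the minimum total weight of any directed path from i to j (possibly empty when i = j).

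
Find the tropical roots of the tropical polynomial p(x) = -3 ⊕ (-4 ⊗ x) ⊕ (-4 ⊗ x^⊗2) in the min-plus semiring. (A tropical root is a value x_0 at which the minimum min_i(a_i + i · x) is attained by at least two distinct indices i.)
Roots: {0, 1}

Each tropical root is a break point of the lower envelope of the lines y = a_i + i · x (there are 3 lines, with slopes 0, 1, ..., 2). Only the lines that attain the minimum somewhere contribute to roots; other lines are dominated. Here the surviving (envelope) indices are i = 2, i = 1, i = 0.
Intersections between consecutive envelope lines give the roots: for adjacent envelope indices i < j the intersection is x = (a_i − a_j) / (j − i). Reading off the sorted break points: {0, 1}.
Verification: at each break x_0, at least two indices attain the minimum of min_i(a_i + i · x_0).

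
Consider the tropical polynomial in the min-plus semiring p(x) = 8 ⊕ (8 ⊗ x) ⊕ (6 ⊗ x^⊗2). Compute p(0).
p(0) = 6

A tropical monomial a ⊗ x^⊗i evaluates to a + i · x. Evaluating each term at x = 0:
  Term 0 contributes 8 + 0 · 0 = 8
  Term 1 contributes 8 + 1 · 0 = 8
  Term 2 contributes 6 + 2 · 0 = 6
p(0) = ⊕ of these = min[8, 8, 6] = 6.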